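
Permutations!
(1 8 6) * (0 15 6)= (0 15 6 1 8)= [15, 8, 2, 3, 4, 5, 1, 7, 0, 9, 10, 11, 12, 13, 14, 6]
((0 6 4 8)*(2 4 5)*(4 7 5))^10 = ((0 6 4 8)(2 7 5))^10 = (0 4)(2 7 5)(6 8)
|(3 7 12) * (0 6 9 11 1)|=|(0 6 9 11 1)(3 7 12)|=15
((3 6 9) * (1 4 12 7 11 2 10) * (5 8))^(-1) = (1 10 2 11 7 12 4)(3 9 6)(5 8)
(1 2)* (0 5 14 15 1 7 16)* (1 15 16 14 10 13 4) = [5, 2, 7, 3, 1, 10, 6, 14, 8, 9, 13, 11, 12, 4, 16, 15, 0] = (0 5 10 13 4 1 2 7 14 16)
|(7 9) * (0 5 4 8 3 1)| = 6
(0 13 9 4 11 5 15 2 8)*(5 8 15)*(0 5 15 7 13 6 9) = (0 6 9 4 11 8 5 15 2 7 13) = [6, 1, 7, 3, 11, 15, 9, 13, 5, 4, 10, 8, 12, 0, 14, 2]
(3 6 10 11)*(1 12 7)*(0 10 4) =[10, 12, 2, 6, 0, 5, 4, 1, 8, 9, 11, 3, 7] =(0 10 11 3 6 4)(1 12 7)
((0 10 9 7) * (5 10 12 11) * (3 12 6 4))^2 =(0 4 12 5 9)(3 11 10 7 6)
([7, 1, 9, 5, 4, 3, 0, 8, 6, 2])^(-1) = [6, 1, 9, 5, 4, 3, 8, 0, 7, 2]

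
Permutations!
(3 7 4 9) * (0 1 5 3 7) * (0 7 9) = (9)(0 1 5 3 7 4) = [1, 5, 2, 7, 0, 3, 6, 4, 8, 9]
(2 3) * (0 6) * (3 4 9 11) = (0 6)(2 4 9 11 3) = [6, 1, 4, 2, 9, 5, 0, 7, 8, 11, 10, 3]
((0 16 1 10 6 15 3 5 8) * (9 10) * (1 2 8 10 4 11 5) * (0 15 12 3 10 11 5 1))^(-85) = ((0 16 2 8 15 10 6 12 3)(1 9 4 5 11))^(-85) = (0 10 16 6 2 12 8 3 15)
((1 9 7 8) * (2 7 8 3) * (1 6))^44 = (9)(2 3 7)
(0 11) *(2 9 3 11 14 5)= [14, 1, 9, 11, 4, 2, 6, 7, 8, 3, 10, 0, 12, 13, 5]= (0 14 5 2 9 3 11)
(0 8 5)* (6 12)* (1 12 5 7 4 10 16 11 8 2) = (0 2 1 12 6 5)(4 10 16 11 8 7) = [2, 12, 1, 3, 10, 0, 5, 4, 7, 9, 16, 8, 6, 13, 14, 15, 11]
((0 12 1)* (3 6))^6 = ((0 12 1)(3 6))^6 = (12)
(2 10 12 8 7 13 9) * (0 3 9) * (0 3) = [0, 1, 10, 9, 4, 5, 6, 13, 7, 2, 12, 11, 8, 3] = (2 10 12 8 7 13 3 9)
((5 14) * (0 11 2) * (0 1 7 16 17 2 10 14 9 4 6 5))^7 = ((0 11 10 14)(1 7 16 17 2)(4 6 5 9))^7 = (0 14 10 11)(1 16 2 7 17)(4 9 5 6)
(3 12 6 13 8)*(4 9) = (3 12 6 13 8)(4 9) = [0, 1, 2, 12, 9, 5, 13, 7, 3, 4, 10, 11, 6, 8]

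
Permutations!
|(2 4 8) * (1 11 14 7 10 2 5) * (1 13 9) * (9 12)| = 12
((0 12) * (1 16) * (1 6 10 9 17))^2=((0 12)(1 16 6 10 9 17))^2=(1 6 9)(10 17 16)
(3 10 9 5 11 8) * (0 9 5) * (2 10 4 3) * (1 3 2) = [9, 3, 10, 4, 2, 11, 6, 7, 1, 0, 5, 8] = (0 9)(1 3 4 2 10 5 11 8)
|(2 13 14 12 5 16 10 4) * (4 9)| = 9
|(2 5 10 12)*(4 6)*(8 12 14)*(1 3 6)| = 12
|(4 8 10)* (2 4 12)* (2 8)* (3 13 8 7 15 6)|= 8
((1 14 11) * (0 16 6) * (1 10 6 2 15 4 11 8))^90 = (0 2 4 10)(6 16 15 11)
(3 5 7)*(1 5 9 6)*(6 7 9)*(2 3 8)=(1 5 9 7 8 2 3 6)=[0, 5, 3, 6, 4, 9, 1, 8, 2, 7]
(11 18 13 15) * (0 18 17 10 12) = (0 18 13 15 11 17 10 12) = [18, 1, 2, 3, 4, 5, 6, 7, 8, 9, 12, 17, 0, 15, 14, 11, 16, 10, 13]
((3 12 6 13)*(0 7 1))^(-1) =(0 1 7)(3 13 6 12) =((0 7 1)(3 12 6 13))^(-1)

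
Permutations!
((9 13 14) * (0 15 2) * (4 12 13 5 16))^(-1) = (0 2 15)(4 16 5 9 14 13 12)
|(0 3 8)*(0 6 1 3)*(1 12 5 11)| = 7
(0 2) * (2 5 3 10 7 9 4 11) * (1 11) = (0 5 3 10 7 9 4 1 11 2) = [5, 11, 0, 10, 1, 3, 6, 9, 8, 4, 7, 2]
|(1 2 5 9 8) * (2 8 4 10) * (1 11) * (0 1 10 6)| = |(0 1 8 11 10 2 5 9 4 6)| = 10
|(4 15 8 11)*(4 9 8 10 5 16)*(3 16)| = |(3 16 4 15 10 5)(8 11 9)| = 6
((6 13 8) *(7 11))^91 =(6 13 8)(7 11) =((6 13 8)(7 11))^91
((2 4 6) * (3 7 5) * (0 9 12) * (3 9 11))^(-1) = (0 12 9 5 7 3 11)(2 6 4)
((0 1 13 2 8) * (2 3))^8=((0 1 13 3 2 8))^8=(0 13 2)(1 3 8)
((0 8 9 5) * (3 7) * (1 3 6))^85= (0 8 9 5)(1 3 7 6)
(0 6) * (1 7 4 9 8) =(0 6)(1 7 4 9 8) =[6, 7, 2, 3, 9, 5, 0, 4, 1, 8]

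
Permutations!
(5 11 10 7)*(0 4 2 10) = (0 4 2 10 7 5 11) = [4, 1, 10, 3, 2, 11, 6, 5, 8, 9, 7, 0]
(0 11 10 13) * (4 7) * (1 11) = (0 1 11 10 13)(4 7) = [1, 11, 2, 3, 7, 5, 6, 4, 8, 9, 13, 10, 12, 0]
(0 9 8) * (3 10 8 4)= (0 9 4 3 10 8)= [9, 1, 2, 10, 3, 5, 6, 7, 0, 4, 8]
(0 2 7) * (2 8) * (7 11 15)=[8, 1, 11, 3, 4, 5, 6, 0, 2, 9, 10, 15, 12, 13, 14, 7]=(0 8 2 11 15 7)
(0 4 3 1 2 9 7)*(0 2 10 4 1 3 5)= [1, 10, 9, 3, 5, 0, 6, 2, 8, 7, 4]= (0 1 10 4 5)(2 9 7)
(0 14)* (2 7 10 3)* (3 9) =[14, 1, 7, 2, 4, 5, 6, 10, 8, 3, 9, 11, 12, 13, 0] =(0 14)(2 7 10 9 3)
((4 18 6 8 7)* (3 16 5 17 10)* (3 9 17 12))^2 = ((3 16 5 12)(4 18 6 8 7)(9 17 10))^2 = (3 5)(4 6 7 18 8)(9 10 17)(12 16)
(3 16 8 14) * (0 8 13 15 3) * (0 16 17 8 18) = (0 18)(3 17 8 14 16 13 15) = [18, 1, 2, 17, 4, 5, 6, 7, 14, 9, 10, 11, 12, 15, 16, 3, 13, 8, 0]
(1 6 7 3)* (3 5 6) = (1 3)(5 6 7) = [0, 3, 2, 1, 4, 6, 7, 5]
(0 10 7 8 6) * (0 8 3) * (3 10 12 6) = (0 12 6 8 3)(7 10) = [12, 1, 2, 0, 4, 5, 8, 10, 3, 9, 7, 11, 6]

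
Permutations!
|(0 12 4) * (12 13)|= |(0 13 12 4)|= 4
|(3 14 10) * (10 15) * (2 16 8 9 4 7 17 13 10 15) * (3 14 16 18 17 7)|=|(2 18 17 13 10 14)(3 16 8 9 4)|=30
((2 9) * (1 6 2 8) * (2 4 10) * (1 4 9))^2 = (1 9 4 2 6 8 10)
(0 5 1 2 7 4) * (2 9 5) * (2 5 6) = (0 5 1 9 6 2 7 4) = [5, 9, 7, 3, 0, 1, 2, 4, 8, 6]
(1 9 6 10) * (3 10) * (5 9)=(1 5 9 6 3 10)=[0, 5, 2, 10, 4, 9, 3, 7, 8, 6, 1]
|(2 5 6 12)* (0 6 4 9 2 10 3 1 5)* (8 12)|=|(0 6 8 12 10 3 1 5 4 9 2)|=11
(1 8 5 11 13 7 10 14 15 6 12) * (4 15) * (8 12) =(1 12)(4 15 6 8 5 11 13 7 10 14) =[0, 12, 2, 3, 15, 11, 8, 10, 5, 9, 14, 13, 1, 7, 4, 6]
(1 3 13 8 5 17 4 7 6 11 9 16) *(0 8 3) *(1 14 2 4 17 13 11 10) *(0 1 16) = (17)(0 8 5 13 3 11 9)(2 4 7 6 10 16 14) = [8, 1, 4, 11, 7, 13, 10, 6, 5, 0, 16, 9, 12, 3, 2, 15, 14, 17]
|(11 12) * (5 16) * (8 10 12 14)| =|(5 16)(8 10 12 11 14)| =10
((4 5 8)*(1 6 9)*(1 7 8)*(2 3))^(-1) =(1 5 4 8 7 9 6)(2 3)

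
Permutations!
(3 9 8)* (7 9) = (3 7 9 8) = [0, 1, 2, 7, 4, 5, 6, 9, 3, 8]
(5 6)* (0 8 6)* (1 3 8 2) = [2, 3, 1, 8, 4, 0, 5, 7, 6] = (0 2 1 3 8 6 5)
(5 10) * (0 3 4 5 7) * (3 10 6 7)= (0 10 3 4 5 6 7)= [10, 1, 2, 4, 5, 6, 7, 0, 8, 9, 3]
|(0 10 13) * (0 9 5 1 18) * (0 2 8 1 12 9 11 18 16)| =|(0 10 13 11 18 2 8 1 16)(5 12 9)| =9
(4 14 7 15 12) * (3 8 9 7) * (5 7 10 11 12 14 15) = (3 8 9 10 11 12 4 15 14)(5 7) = [0, 1, 2, 8, 15, 7, 6, 5, 9, 10, 11, 12, 4, 13, 3, 14]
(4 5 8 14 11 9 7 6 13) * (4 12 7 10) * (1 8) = [0, 8, 2, 3, 5, 1, 13, 6, 14, 10, 4, 9, 7, 12, 11] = (1 8 14 11 9 10 4 5)(6 13 12 7)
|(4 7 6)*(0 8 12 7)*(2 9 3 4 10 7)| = |(0 8 12 2 9 3 4)(6 10 7)| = 21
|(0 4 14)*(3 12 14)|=|(0 4 3 12 14)|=5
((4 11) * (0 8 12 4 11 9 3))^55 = ((0 8 12 4 9 3))^55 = (0 8 12 4 9 3)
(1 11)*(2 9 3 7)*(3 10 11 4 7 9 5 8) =(1 4 7 2 5 8 3 9 10 11) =[0, 4, 5, 9, 7, 8, 6, 2, 3, 10, 11, 1]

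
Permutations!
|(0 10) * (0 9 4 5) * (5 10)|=6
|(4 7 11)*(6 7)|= 4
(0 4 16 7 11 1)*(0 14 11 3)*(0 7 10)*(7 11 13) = (0 4 16 10)(1 14 13 7 3 11) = [4, 14, 2, 11, 16, 5, 6, 3, 8, 9, 0, 1, 12, 7, 13, 15, 10]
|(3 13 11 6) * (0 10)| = 4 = |(0 10)(3 13 11 6)|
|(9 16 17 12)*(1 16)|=|(1 16 17 12 9)|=5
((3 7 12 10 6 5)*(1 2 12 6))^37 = (1 2 12 10)(3 7 6 5)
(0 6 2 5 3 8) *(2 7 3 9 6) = [2, 1, 5, 8, 4, 9, 7, 3, 0, 6] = (0 2 5 9 6 7 3 8)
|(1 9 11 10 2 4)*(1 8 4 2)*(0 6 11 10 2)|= 12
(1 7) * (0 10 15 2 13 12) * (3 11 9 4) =(0 10 15 2 13 12)(1 7)(3 11 9 4) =[10, 7, 13, 11, 3, 5, 6, 1, 8, 4, 15, 9, 0, 12, 14, 2]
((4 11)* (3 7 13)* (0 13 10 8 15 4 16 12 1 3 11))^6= ((0 13 11 16 12 1 3 7 10 8 15 4))^6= (0 3)(1 4)(7 13)(8 16)(10 11)(12 15)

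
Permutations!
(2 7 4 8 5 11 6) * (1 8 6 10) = [0, 8, 7, 3, 6, 11, 2, 4, 5, 9, 1, 10] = (1 8 5 11 10)(2 7 4 6)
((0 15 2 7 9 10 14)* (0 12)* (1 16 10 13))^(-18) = ((0 15 2 7 9 13 1 16 10 14 12))^(-18) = (0 9 10 15 13 14 2 1 12 7 16)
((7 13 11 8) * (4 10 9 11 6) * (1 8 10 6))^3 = (1 13 7 8)(4 6)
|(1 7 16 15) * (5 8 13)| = 12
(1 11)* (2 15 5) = (1 11)(2 15 5) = [0, 11, 15, 3, 4, 2, 6, 7, 8, 9, 10, 1, 12, 13, 14, 5]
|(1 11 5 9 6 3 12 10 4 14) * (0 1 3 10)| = 11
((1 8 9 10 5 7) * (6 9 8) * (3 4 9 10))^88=(1 5 6 7 10)(3 4 9)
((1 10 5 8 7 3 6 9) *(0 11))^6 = ((0 11)(1 10 5 8 7 3 6 9))^6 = (11)(1 6 7 5)(3 8 10 9)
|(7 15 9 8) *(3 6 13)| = |(3 6 13)(7 15 9 8)| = 12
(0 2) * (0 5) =(0 2 5) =[2, 1, 5, 3, 4, 0]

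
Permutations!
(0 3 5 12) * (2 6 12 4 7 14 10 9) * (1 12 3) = (0 1 12)(2 6 3 5 4 7 14 10 9) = [1, 12, 6, 5, 7, 4, 3, 14, 8, 2, 9, 11, 0, 13, 10]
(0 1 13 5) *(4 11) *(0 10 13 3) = [1, 3, 2, 0, 11, 10, 6, 7, 8, 9, 13, 4, 12, 5] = (0 1 3)(4 11)(5 10 13)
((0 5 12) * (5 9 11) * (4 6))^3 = (0 5 9 12 11)(4 6)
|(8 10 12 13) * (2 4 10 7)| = |(2 4 10 12 13 8 7)| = 7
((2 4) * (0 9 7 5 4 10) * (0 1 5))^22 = (0 9 7)(1 4 10 5 2)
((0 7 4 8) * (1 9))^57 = ((0 7 4 8)(1 9))^57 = (0 7 4 8)(1 9)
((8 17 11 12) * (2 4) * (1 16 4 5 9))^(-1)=((1 16 4 2 5 9)(8 17 11 12))^(-1)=(1 9 5 2 4 16)(8 12 11 17)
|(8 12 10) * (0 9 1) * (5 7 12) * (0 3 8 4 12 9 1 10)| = 10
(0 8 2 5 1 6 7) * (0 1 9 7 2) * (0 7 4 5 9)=(0 8 7 1 6 2 9 4 5)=[8, 6, 9, 3, 5, 0, 2, 1, 7, 4]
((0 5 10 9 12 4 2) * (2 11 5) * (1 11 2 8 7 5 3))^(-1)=((0 8 7 5 10 9 12 4 2)(1 11 3))^(-1)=(0 2 4 12 9 10 5 7 8)(1 3 11)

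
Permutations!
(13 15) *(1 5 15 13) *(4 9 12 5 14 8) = [0, 14, 2, 3, 9, 15, 6, 7, 4, 12, 10, 11, 5, 13, 8, 1] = (1 14 8 4 9 12 5 15)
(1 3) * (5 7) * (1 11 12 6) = (1 3 11 12 6)(5 7) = [0, 3, 2, 11, 4, 7, 1, 5, 8, 9, 10, 12, 6]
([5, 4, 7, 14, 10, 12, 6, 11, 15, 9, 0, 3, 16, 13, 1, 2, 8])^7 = [7, 8, 10, 12, 15, 11, 6, 0, 1, 9, 2, 5, 3, 13, 16, 4, 14]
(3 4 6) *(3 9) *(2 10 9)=(2 10 9 3 4 6)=[0, 1, 10, 4, 6, 5, 2, 7, 8, 3, 9]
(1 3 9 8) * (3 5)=(1 5 3 9 8)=[0, 5, 2, 9, 4, 3, 6, 7, 1, 8]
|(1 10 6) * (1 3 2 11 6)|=|(1 10)(2 11 6 3)|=4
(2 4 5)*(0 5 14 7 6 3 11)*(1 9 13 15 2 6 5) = (0 1 9 13 15 2 4 14 7 5 6 3 11) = [1, 9, 4, 11, 14, 6, 3, 5, 8, 13, 10, 0, 12, 15, 7, 2]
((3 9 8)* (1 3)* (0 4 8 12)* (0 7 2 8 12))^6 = ((0 4 12 7 2 8 1 3 9))^6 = (0 1 7)(2 4 3)(8 12 9)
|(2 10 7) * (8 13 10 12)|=|(2 12 8 13 10 7)|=6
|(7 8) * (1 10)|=|(1 10)(7 8)|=2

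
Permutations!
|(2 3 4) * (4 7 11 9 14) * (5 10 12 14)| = |(2 3 7 11 9 5 10 12 14 4)| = 10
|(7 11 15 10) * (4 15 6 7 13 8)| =15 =|(4 15 10 13 8)(6 7 11)|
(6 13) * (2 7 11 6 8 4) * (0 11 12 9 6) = [11, 1, 7, 3, 2, 5, 13, 12, 4, 6, 10, 0, 9, 8] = (0 11)(2 7 12 9 6 13 8 4)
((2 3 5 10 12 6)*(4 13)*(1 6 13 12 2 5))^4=((1 6 5 10 2 3)(4 12 13))^4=(1 2 5)(3 10 6)(4 12 13)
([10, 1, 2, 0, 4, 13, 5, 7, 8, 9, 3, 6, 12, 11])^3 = (5 6 11 13)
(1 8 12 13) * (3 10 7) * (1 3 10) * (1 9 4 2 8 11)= [0, 11, 8, 9, 2, 5, 6, 10, 12, 4, 7, 1, 13, 3]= (1 11)(2 8 12 13 3 9 4)(7 10)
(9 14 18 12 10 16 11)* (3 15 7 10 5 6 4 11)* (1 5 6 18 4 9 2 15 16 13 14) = (1 5 18 12 6 9)(2 15 7 10 13 14 4 11)(3 16) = [0, 5, 15, 16, 11, 18, 9, 10, 8, 1, 13, 2, 6, 14, 4, 7, 3, 17, 12]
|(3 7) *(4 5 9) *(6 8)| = 6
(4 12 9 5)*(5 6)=(4 12 9 6 5)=[0, 1, 2, 3, 12, 4, 5, 7, 8, 6, 10, 11, 9]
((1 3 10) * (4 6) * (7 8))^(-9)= ((1 3 10)(4 6)(7 8))^(-9)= (10)(4 6)(7 8)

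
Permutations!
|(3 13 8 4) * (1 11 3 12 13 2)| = 4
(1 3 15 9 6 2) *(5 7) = (1 3 15 9 6 2)(5 7) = [0, 3, 1, 15, 4, 7, 2, 5, 8, 6, 10, 11, 12, 13, 14, 9]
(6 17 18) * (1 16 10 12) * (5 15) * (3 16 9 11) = (1 9 11 3 16 10 12)(5 15)(6 17 18) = [0, 9, 2, 16, 4, 15, 17, 7, 8, 11, 12, 3, 1, 13, 14, 5, 10, 18, 6]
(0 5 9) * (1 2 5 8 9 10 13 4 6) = (0 8 9)(1 2 5 10 13 4 6) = [8, 2, 5, 3, 6, 10, 1, 7, 9, 0, 13, 11, 12, 4]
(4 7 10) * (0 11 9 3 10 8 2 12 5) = [11, 1, 12, 10, 7, 0, 6, 8, 2, 3, 4, 9, 5] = (0 11 9 3 10 4 7 8 2 12 5)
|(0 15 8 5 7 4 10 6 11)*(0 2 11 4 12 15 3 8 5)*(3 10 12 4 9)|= 30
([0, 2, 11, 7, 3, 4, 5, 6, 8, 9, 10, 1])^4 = (1 2 11)(3 4 5 6 7)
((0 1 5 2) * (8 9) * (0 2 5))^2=(9)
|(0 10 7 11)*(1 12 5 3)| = |(0 10 7 11)(1 12 5 3)| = 4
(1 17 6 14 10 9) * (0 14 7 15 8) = (0 14 10 9 1 17 6 7 15 8) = [14, 17, 2, 3, 4, 5, 7, 15, 0, 1, 9, 11, 12, 13, 10, 8, 16, 6]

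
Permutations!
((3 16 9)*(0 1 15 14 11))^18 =((0 1 15 14 11)(3 16 9))^18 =(16)(0 14 1 11 15)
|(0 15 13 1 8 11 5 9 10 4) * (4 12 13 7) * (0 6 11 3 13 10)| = |(0 15 7 4 6 11 5 9)(1 8 3 13)(10 12)| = 8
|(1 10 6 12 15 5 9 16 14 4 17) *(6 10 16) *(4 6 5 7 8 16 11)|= 28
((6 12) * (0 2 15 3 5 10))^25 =(0 2 15 3 5 10)(6 12)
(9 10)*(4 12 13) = (4 12 13)(9 10) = [0, 1, 2, 3, 12, 5, 6, 7, 8, 10, 9, 11, 13, 4]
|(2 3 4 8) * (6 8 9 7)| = 7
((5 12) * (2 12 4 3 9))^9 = (2 4)(3 12)(5 9)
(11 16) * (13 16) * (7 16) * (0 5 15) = (0 5 15)(7 16 11 13) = [5, 1, 2, 3, 4, 15, 6, 16, 8, 9, 10, 13, 12, 7, 14, 0, 11]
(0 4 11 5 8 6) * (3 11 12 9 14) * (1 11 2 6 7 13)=(0 4 12 9 14 3 2 6)(1 11 5 8 7 13)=[4, 11, 6, 2, 12, 8, 0, 13, 7, 14, 10, 5, 9, 1, 3]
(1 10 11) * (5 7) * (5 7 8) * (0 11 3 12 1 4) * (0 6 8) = (0 11 4 6 8 5)(1 10 3 12) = [11, 10, 2, 12, 6, 0, 8, 7, 5, 9, 3, 4, 1]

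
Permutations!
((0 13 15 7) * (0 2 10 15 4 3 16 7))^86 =(0 7 13 2 4 10 3 15 16)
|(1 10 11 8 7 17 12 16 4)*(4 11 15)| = 12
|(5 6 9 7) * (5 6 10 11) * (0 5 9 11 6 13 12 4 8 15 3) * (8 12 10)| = 30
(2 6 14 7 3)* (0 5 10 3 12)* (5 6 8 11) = [6, 1, 8, 2, 4, 10, 14, 12, 11, 9, 3, 5, 0, 13, 7] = (0 6 14 7 12)(2 8 11 5 10 3)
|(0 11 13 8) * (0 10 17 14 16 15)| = |(0 11 13 8 10 17 14 16 15)| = 9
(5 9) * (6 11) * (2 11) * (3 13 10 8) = (2 11 6)(3 13 10 8)(5 9) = [0, 1, 11, 13, 4, 9, 2, 7, 3, 5, 8, 6, 12, 10]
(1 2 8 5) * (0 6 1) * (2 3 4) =(0 6 1 3 4 2 8 5) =[6, 3, 8, 4, 2, 0, 1, 7, 5]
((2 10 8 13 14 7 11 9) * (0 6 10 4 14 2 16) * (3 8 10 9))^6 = (0 9)(2 8 11 14)(3 7 4 13)(6 16)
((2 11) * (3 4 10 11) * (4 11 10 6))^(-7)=((2 3 11)(4 6))^(-7)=(2 11 3)(4 6)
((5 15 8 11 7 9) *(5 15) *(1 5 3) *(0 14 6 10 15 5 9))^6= ((0 14 6 10 15 8 11 7)(1 9 5 3))^6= (0 11 15 6)(1 5)(3 9)(7 8 10 14)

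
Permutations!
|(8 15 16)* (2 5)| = |(2 5)(8 15 16)| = 6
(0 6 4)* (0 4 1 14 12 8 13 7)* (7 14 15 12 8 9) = (0 6 1 15 12 9 7)(8 13 14) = [6, 15, 2, 3, 4, 5, 1, 0, 13, 7, 10, 11, 9, 14, 8, 12]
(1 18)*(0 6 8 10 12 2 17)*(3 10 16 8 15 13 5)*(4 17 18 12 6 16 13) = [16, 12, 18, 10, 17, 3, 15, 7, 13, 9, 6, 11, 2, 5, 14, 4, 8, 0, 1] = (0 16 8 13 5 3 10 6 15 4 17)(1 12 2 18)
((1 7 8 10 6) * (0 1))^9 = (0 8)(1 10)(6 7)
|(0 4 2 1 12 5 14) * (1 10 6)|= |(0 4 2 10 6 1 12 5 14)|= 9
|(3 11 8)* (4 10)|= |(3 11 8)(4 10)|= 6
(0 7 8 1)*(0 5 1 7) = (1 5)(7 8) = [0, 5, 2, 3, 4, 1, 6, 8, 7]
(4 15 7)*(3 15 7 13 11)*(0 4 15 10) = [4, 1, 2, 10, 7, 5, 6, 15, 8, 9, 0, 3, 12, 11, 14, 13] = (0 4 7 15 13 11 3 10)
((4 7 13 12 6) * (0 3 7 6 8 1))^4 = ((0 3 7 13 12 8 1)(4 6))^4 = (0 12 3 8 7 1 13)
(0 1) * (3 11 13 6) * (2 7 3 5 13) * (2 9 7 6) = (0 1)(2 6 5 13)(3 11 9 7) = [1, 0, 6, 11, 4, 13, 5, 3, 8, 7, 10, 9, 12, 2]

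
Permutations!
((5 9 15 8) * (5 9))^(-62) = (8 9 15)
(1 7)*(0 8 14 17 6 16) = [8, 7, 2, 3, 4, 5, 16, 1, 14, 9, 10, 11, 12, 13, 17, 15, 0, 6] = (0 8 14 17 6 16)(1 7)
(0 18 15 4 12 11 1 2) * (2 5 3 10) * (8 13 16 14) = (0 18 15 4 12 11 1 5 3 10 2)(8 13 16 14) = [18, 5, 0, 10, 12, 3, 6, 7, 13, 9, 2, 1, 11, 16, 8, 4, 14, 17, 15]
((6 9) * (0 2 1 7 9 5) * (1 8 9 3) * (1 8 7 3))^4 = (0 3 5 1 6 7 9 2 8)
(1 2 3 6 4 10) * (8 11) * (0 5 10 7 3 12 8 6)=(0 5 10 1 2 12 8 11 6 4 7 3)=[5, 2, 12, 0, 7, 10, 4, 3, 11, 9, 1, 6, 8]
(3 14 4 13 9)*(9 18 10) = (3 14 4 13 18 10 9) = [0, 1, 2, 14, 13, 5, 6, 7, 8, 3, 9, 11, 12, 18, 4, 15, 16, 17, 10]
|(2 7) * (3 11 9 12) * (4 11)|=10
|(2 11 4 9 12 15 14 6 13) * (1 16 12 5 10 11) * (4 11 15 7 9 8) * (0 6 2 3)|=20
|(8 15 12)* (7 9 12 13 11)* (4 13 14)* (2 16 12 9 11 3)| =|(2 16 12 8 15 14 4 13 3)(7 11)| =18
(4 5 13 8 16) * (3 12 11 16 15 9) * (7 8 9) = (3 12 11 16 4 5 13 9)(7 8 15) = [0, 1, 2, 12, 5, 13, 6, 8, 15, 3, 10, 16, 11, 9, 14, 7, 4]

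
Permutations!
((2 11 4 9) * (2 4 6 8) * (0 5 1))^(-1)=(0 1 5)(2 8 6 11)(4 9)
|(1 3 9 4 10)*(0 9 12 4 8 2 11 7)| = |(0 9 8 2 11 7)(1 3 12 4 10)| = 30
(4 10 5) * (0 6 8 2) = (0 6 8 2)(4 10 5) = [6, 1, 0, 3, 10, 4, 8, 7, 2, 9, 5]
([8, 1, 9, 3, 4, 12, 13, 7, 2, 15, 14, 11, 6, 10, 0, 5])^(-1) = (0 14 10 13 6 12 5 15 9 2 8)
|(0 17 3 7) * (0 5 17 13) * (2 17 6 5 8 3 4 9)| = |(0 13)(2 17 4 9)(3 7 8)(5 6)| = 12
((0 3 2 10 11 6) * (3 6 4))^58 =(2 4 10 3 11)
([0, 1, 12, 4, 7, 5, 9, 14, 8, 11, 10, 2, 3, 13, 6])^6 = [0, 1, 6, 11, 2, 5, 4, 12, 8, 7, 10, 14, 9, 13, 3]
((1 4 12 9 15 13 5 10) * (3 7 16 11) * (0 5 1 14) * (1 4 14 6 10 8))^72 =((0 5 8 1 14)(3 7 16 11)(4 12 9 15 13)(6 10))^72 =(16)(0 8 14 5 1)(4 9 13 12 15)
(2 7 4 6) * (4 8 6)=(2 7 8 6)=[0, 1, 7, 3, 4, 5, 2, 8, 6]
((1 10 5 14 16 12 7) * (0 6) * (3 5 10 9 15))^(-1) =((0 6)(1 9 15 3 5 14 16 12 7))^(-1) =(0 6)(1 7 12 16 14 5 3 15 9)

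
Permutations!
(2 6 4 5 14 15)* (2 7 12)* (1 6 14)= (1 6 4 5)(2 14 15 7 12)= [0, 6, 14, 3, 5, 1, 4, 12, 8, 9, 10, 11, 2, 13, 15, 7]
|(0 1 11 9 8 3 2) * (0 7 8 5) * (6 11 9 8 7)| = 20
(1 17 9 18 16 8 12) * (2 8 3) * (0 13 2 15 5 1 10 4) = [13, 17, 8, 15, 0, 1, 6, 7, 12, 18, 4, 11, 10, 2, 14, 5, 3, 9, 16] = (0 13 2 8 12 10 4)(1 17 9 18 16 3 15 5)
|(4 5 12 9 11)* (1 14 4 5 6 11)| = 8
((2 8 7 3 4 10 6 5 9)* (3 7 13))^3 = ((2 8 13 3 4 10 6 5 9))^3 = (2 3 6)(4 5 8)(9 13 10)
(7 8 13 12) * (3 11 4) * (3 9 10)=(3 11 4 9 10)(7 8 13 12)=[0, 1, 2, 11, 9, 5, 6, 8, 13, 10, 3, 4, 7, 12]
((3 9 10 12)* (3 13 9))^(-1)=(9 13 12 10)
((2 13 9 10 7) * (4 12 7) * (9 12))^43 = (2 7 12 13)(4 9 10)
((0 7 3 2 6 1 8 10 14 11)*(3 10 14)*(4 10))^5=(0 2 11 3 14 10 8 4 1 7 6)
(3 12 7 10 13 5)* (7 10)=(3 12 10 13 5)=[0, 1, 2, 12, 4, 3, 6, 7, 8, 9, 13, 11, 10, 5]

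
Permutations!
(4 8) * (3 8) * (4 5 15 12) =(3 8 5 15 12 4) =[0, 1, 2, 8, 3, 15, 6, 7, 5, 9, 10, 11, 4, 13, 14, 12]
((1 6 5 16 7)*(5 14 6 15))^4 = ((1 15 5 16 7)(6 14))^4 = (1 7 16 5 15)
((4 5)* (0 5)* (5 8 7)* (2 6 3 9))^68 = ((0 8 7 5 4)(2 6 3 9))^68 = (9)(0 5 8 4 7)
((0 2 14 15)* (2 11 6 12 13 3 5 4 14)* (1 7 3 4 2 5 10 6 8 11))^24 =((0 1 7 3 10 6 12 13 4 14 15)(2 5)(8 11))^24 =(0 7 10 12 4 15 1 3 6 13 14)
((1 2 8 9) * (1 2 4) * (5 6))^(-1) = (1 4)(2 9 8)(5 6)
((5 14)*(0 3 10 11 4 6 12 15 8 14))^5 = (0 6 5 4 14 11 8 10 15 3 12) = ((0 3 10 11 4 6 12 15 8 14 5))^5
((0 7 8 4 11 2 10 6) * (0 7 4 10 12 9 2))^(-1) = ((0 4 11)(2 12 9)(6 7 8 10))^(-1) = (0 11 4)(2 9 12)(6 10 8 7)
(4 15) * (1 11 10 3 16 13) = (1 11 10 3 16 13)(4 15) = [0, 11, 2, 16, 15, 5, 6, 7, 8, 9, 3, 10, 12, 1, 14, 4, 13]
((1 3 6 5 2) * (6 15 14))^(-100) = (1 5 14 3 2 6 15)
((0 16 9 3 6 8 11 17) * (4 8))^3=(0 3 8)(4 17 9)(6 11 16)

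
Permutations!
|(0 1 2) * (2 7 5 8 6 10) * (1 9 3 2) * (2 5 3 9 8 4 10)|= 12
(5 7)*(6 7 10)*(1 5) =(1 5 10 6 7) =[0, 5, 2, 3, 4, 10, 7, 1, 8, 9, 6]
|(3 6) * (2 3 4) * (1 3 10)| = 6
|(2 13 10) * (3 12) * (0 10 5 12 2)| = |(0 10)(2 13 5 12 3)| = 10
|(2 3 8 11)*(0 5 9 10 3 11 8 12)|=6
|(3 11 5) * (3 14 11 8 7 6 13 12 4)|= |(3 8 7 6 13 12 4)(5 14 11)|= 21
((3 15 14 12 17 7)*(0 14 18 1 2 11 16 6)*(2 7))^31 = ((0 14 12 17 2 11 16 6)(1 7 3 15 18))^31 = (0 6 16 11 2 17 12 14)(1 7 3 15 18)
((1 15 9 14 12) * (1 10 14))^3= ((1 15 9)(10 14 12))^3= (15)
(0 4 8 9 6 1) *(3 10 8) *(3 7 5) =[4, 0, 2, 10, 7, 3, 1, 5, 9, 6, 8] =(0 4 7 5 3 10 8 9 6 1)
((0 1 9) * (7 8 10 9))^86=(0 7 10)(1 8 9)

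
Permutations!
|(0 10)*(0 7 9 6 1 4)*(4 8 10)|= 6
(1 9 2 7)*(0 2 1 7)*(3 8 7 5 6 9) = (0 2)(1 3 8 7 5 6 9) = [2, 3, 0, 8, 4, 6, 9, 5, 7, 1]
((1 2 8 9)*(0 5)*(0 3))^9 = (1 2 8 9)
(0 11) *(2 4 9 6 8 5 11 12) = [12, 1, 4, 3, 9, 11, 8, 7, 5, 6, 10, 0, 2] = (0 12 2 4 9 6 8 5 11)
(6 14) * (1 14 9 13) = (1 14 6 9 13) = [0, 14, 2, 3, 4, 5, 9, 7, 8, 13, 10, 11, 12, 1, 6]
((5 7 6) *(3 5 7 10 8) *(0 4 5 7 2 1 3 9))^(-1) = (0 9 8 10 5 4)(1 2 6 7 3)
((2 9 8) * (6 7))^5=(2 8 9)(6 7)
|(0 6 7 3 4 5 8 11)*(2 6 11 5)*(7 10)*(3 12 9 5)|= 10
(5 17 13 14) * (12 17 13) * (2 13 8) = [0, 1, 13, 3, 4, 8, 6, 7, 2, 9, 10, 11, 17, 14, 5, 15, 16, 12] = (2 13 14 5 8)(12 17)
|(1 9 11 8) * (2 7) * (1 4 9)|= |(2 7)(4 9 11 8)|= 4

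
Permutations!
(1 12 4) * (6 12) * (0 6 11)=[6, 11, 2, 3, 1, 5, 12, 7, 8, 9, 10, 0, 4]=(0 6 12 4 1 11)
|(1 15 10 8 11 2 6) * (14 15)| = |(1 14 15 10 8 11 2 6)| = 8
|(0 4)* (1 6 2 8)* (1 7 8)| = 6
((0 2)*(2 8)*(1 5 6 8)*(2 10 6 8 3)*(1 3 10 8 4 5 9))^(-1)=(0 2 3)(1 9)(4 5)(6 10)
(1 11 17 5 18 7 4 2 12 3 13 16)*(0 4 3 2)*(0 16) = (0 4 16 1 11 17 5 18 7 3 13)(2 12) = [4, 11, 12, 13, 16, 18, 6, 3, 8, 9, 10, 17, 2, 0, 14, 15, 1, 5, 7]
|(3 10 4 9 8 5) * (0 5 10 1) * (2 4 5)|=9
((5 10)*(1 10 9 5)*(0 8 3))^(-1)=((0 8 3)(1 10)(5 9))^(-1)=(0 3 8)(1 10)(5 9)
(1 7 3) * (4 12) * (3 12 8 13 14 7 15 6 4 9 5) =[0, 15, 2, 1, 8, 3, 4, 12, 13, 5, 10, 11, 9, 14, 7, 6] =(1 15 6 4 8 13 14 7 12 9 5 3)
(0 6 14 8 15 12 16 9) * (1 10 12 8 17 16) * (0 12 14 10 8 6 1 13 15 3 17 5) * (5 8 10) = (0 1 10 14 8 3 17 16 9 12 13 15 6 5) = [1, 10, 2, 17, 4, 0, 5, 7, 3, 12, 14, 11, 13, 15, 8, 6, 9, 16]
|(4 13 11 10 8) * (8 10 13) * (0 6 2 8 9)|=|(0 6 2 8 4 9)(11 13)|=6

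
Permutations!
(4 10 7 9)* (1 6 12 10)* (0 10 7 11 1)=(0 10 11 1 6 12 7 9 4)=[10, 6, 2, 3, 0, 5, 12, 9, 8, 4, 11, 1, 7]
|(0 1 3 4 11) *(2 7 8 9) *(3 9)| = |(0 1 9 2 7 8 3 4 11)| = 9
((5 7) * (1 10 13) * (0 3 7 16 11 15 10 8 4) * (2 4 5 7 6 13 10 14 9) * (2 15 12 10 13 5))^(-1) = (0 4 2 8 1 13 10 12 11 16 5 6 3)(9 14 15)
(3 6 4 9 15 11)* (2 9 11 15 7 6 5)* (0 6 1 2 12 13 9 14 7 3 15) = [6, 2, 14, 5, 11, 12, 4, 1, 8, 3, 10, 15, 13, 9, 7, 0] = (0 6 4 11 15)(1 2 14 7)(3 5 12 13 9)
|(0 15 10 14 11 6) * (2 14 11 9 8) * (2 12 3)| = 30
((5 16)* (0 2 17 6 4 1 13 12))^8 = (17)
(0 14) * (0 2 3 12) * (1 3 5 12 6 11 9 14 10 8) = (0 10 8 1 3 6 11 9 14 2 5 12) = [10, 3, 5, 6, 4, 12, 11, 7, 1, 14, 8, 9, 0, 13, 2]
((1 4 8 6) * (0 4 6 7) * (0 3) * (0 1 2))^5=((0 4 8 7 3 1 6 2))^5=(0 1 8 2 3 4 6 7)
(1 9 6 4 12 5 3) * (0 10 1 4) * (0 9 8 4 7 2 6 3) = (0 10 1 8 4 12 5)(2 6 9 3 7) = [10, 8, 6, 7, 12, 0, 9, 2, 4, 3, 1, 11, 5]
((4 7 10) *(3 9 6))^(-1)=(3 6 9)(4 10 7)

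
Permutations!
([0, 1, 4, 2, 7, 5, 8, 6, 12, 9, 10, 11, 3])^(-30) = (2 12 6 4 3 8 7)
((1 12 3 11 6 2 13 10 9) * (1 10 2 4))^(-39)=(1 11)(2 13)(3 4)(6 12)(9 10)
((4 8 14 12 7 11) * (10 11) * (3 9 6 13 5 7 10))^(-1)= (3 7 5 13 6 9)(4 11 10 12 14 8)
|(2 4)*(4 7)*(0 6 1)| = 3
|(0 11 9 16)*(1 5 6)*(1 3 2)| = |(0 11 9 16)(1 5 6 3 2)| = 20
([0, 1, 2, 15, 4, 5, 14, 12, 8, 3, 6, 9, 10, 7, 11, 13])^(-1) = [0, 1, 2, 9, 4, 5, 10, 13, 8, 11, 12, 14, 7, 15, 6, 3]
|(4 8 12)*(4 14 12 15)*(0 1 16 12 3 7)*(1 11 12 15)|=|(0 11 12 14 3 7)(1 16 15 4 8)|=30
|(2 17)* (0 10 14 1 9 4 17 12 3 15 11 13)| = 13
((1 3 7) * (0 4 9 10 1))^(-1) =(0 7 3 1 10 9 4)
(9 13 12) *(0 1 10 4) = (0 1 10 4)(9 13 12) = [1, 10, 2, 3, 0, 5, 6, 7, 8, 13, 4, 11, 9, 12]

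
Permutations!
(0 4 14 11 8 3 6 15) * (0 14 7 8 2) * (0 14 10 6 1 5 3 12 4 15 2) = (0 15 10 6 2 14 11)(1 5 3)(4 7 8 12) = [15, 5, 14, 1, 7, 3, 2, 8, 12, 9, 6, 0, 4, 13, 11, 10]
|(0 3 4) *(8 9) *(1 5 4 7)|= 6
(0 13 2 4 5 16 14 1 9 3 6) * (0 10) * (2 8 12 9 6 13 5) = (0 5 16 14 1 6 10)(2 4)(3 13 8 12 9) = [5, 6, 4, 13, 2, 16, 10, 7, 12, 3, 0, 11, 9, 8, 1, 15, 14]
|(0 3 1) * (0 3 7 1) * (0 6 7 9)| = |(0 9)(1 3 6 7)| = 4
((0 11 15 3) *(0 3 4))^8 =((0 11 15 4))^8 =(15)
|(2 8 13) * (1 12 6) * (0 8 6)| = 7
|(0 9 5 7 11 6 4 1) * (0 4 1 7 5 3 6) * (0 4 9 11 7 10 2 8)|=|(0 11 4 10 2 8)(1 9 3 6)|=12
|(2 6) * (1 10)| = 2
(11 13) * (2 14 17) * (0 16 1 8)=(0 16 1 8)(2 14 17)(11 13)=[16, 8, 14, 3, 4, 5, 6, 7, 0, 9, 10, 13, 12, 11, 17, 15, 1, 2]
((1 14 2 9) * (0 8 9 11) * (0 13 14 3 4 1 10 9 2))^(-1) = (0 14 13 11 2 8)(1 4 3)(9 10) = ((0 8 2 11 13 14)(1 3 4)(9 10))^(-1)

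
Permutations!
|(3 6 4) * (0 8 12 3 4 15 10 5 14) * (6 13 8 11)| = |(0 11 6 15 10 5 14)(3 13 8 12)| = 28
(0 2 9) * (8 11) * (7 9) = (0 2 7 9)(8 11) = [2, 1, 7, 3, 4, 5, 6, 9, 11, 0, 10, 8]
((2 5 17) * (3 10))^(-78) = ((2 5 17)(3 10))^(-78) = (17)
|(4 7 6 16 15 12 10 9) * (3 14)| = 8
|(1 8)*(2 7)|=2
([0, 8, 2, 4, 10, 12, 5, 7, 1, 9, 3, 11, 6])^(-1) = (1 8)(3 10 4)(5 6 12)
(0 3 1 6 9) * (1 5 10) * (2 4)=(0 3 5 10 1 6 9)(2 4)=[3, 6, 4, 5, 2, 10, 9, 7, 8, 0, 1]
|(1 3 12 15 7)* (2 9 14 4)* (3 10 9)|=|(1 10 9 14 4 2 3 12 15 7)|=10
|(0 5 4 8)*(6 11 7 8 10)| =8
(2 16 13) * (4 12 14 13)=(2 16 4 12 14 13)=[0, 1, 16, 3, 12, 5, 6, 7, 8, 9, 10, 11, 14, 2, 13, 15, 4]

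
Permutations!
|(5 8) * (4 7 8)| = |(4 7 8 5)| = 4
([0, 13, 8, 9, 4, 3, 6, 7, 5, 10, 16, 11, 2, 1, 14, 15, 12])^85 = [0, 13, 10, 2, 4, 12, 6, 7, 16, 8, 5, 11, 9, 1, 14, 15, 3]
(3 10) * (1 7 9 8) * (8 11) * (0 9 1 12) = (0 9 11 8 12)(1 7)(3 10) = [9, 7, 2, 10, 4, 5, 6, 1, 12, 11, 3, 8, 0]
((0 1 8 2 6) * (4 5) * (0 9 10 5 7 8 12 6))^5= (0 10 2 9 8 6 7 12 4 1 5)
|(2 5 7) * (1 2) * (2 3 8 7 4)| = 12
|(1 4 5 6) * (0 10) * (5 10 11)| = 7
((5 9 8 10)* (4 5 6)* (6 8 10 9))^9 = ((4 5 6)(8 9 10))^9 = (10)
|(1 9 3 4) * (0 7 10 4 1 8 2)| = |(0 7 10 4 8 2)(1 9 3)| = 6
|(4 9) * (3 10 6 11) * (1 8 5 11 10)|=10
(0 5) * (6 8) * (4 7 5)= [4, 1, 2, 3, 7, 0, 8, 5, 6]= (0 4 7 5)(6 8)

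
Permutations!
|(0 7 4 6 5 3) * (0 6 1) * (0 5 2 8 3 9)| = 12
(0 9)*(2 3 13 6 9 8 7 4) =(0 8 7 4 2 3 13 6 9) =[8, 1, 3, 13, 2, 5, 9, 4, 7, 0, 10, 11, 12, 6]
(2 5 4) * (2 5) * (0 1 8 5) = (0 1 8 5 4) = [1, 8, 2, 3, 0, 4, 6, 7, 5]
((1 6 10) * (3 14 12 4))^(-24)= (14)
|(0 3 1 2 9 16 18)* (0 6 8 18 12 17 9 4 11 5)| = 84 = |(0 3 1 2 4 11 5)(6 8 18)(9 16 12 17)|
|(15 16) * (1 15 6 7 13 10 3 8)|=9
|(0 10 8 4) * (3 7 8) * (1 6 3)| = 8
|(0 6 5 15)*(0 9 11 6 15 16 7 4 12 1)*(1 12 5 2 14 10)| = |(0 15 9 11 6 2 14 10 1)(4 5 16 7)| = 36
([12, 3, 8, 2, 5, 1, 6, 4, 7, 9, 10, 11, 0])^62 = (12)(1 5 4 7 8 2 3)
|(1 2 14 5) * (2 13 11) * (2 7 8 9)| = 9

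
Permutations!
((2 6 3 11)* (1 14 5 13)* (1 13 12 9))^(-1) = ((1 14 5 12 9)(2 6 3 11))^(-1) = (1 9 12 5 14)(2 11 3 6)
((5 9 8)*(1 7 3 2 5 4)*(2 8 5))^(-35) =(5 9)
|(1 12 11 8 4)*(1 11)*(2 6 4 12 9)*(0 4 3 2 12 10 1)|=24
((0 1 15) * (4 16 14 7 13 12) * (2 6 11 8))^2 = (0 15 1)(2 11)(4 14 13)(6 8)(7 12 16)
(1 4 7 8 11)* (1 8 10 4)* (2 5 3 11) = (2 5 3 11 8)(4 7 10) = [0, 1, 5, 11, 7, 3, 6, 10, 2, 9, 4, 8]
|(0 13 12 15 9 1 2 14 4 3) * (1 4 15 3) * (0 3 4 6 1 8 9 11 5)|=|(0 13 12 4 8 9 6 1 2 14 15 11 5)|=13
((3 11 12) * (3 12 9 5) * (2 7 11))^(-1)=(12)(2 3 5 9 11 7)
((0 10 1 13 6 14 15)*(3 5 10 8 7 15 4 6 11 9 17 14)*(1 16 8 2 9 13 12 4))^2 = (0 9 14 12 6 5 16 7)(1 4 3 10 8 15 2 17)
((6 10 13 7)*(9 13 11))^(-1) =((6 10 11 9 13 7))^(-1) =(6 7 13 9 11 10)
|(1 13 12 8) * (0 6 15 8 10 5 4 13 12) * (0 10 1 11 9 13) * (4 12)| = |(0 6 15 8 11 9 13 10 5 12 1 4)| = 12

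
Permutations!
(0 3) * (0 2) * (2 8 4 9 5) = (0 3 8 4 9 5 2) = [3, 1, 0, 8, 9, 2, 6, 7, 4, 5]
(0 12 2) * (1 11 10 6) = (0 12 2)(1 11 10 6) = [12, 11, 0, 3, 4, 5, 1, 7, 8, 9, 6, 10, 2]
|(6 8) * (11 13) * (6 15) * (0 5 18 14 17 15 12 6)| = 6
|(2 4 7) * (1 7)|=4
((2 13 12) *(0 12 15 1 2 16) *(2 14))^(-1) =((0 12 16)(1 14 2 13 15))^(-1) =(0 16 12)(1 15 13 2 14)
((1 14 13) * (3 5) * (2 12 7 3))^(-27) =(14)(2 3 12 5 7)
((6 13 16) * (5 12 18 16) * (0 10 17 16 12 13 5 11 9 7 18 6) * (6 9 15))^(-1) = (0 16 17 10)(5 6 15 11 13)(7 9 12 18) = ((0 10 17 16)(5 13 11 15 6)(7 18 12 9))^(-1)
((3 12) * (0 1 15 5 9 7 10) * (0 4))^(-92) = (0 9)(1 7)(4 5)(10 15)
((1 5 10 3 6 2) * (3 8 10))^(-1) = (1 2 6 3 5)(8 10)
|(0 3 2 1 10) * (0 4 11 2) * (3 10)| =|(0 10 4 11 2 1 3)| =7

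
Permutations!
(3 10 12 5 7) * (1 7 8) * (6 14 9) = [0, 7, 2, 10, 4, 8, 14, 3, 1, 6, 12, 11, 5, 13, 9] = (1 7 3 10 12 5 8)(6 14 9)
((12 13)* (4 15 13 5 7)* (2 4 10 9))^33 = ((2 4 15 13 12 5 7 10 9))^33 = (2 7 13)(4 10 12)(5 15 9)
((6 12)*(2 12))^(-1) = (2 6 12)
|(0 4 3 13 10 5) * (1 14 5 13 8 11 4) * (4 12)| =20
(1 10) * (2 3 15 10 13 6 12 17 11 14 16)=[0, 13, 3, 15, 4, 5, 12, 7, 8, 9, 1, 14, 17, 6, 16, 10, 2, 11]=(1 13 6 12 17 11 14 16 2 3 15 10)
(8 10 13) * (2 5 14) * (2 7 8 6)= (2 5 14 7 8 10 13 6)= [0, 1, 5, 3, 4, 14, 2, 8, 10, 9, 13, 11, 12, 6, 7]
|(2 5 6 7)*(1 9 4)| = 12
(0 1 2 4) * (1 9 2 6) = [9, 6, 4, 3, 0, 5, 1, 7, 8, 2] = (0 9 2 4)(1 6)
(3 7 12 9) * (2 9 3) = (2 9)(3 7 12) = [0, 1, 9, 7, 4, 5, 6, 12, 8, 2, 10, 11, 3]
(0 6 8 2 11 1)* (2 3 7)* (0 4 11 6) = [0, 4, 6, 7, 11, 5, 8, 2, 3, 9, 10, 1] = (1 4 11)(2 6 8 3 7)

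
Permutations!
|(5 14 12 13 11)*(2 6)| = 10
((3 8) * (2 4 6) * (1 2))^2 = (8)(1 4)(2 6) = ((1 2 4 6)(3 8))^2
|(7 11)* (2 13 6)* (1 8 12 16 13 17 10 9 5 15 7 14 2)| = 18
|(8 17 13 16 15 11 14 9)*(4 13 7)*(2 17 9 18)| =10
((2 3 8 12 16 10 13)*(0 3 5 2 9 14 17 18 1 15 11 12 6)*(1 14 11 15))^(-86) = (0 8)(3 6)(9 10 12)(11 13 16)(14 17 18)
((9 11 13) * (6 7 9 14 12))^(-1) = (6 12 14 13 11 9 7)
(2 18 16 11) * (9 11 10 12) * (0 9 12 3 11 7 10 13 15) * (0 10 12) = (0 9 7 12)(2 18 16 13 15 10 3 11) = [9, 1, 18, 11, 4, 5, 6, 12, 8, 7, 3, 2, 0, 15, 14, 10, 13, 17, 16]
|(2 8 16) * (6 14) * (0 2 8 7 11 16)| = |(0 2 7 11 16 8)(6 14)| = 6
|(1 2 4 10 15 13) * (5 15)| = |(1 2 4 10 5 15 13)| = 7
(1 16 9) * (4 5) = (1 16 9)(4 5) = [0, 16, 2, 3, 5, 4, 6, 7, 8, 1, 10, 11, 12, 13, 14, 15, 9]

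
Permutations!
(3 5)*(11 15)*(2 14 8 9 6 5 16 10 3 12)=(2 14 8 9 6 5 12)(3 16 10)(11 15)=[0, 1, 14, 16, 4, 12, 5, 7, 9, 6, 3, 15, 2, 13, 8, 11, 10]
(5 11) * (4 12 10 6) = (4 12 10 6)(5 11) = [0, 1, 2, 3, 12, 11, 4, 7, 8, 9, 6, 5, 10]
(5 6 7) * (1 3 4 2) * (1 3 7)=(1 7 5 6)(2 3 4)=[0, 7, 3, 4, 2, 6, 1, 5]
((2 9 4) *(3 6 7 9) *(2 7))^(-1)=(2 6 3)(4 9 7)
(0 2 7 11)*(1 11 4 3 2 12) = (0 12 1 11)(2 7 4 3) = [12, 11, 7, 2, 3, 5, 6, 4, 8, 9, 10, 0, 1]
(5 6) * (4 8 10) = (4 8 10)(5 6) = [0, 1, 2, 3, 8, 6, 5, 7, 10, 9, 4]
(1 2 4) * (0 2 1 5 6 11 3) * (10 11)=(0 2 4 5 6 10 11 3)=[2, 1, 4, 0, 5, 6, 10, 7, 8, 9, 11, 3]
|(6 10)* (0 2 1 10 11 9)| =7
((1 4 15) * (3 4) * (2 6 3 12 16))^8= ((1 12 16 2 6 3 4 15))^8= (16)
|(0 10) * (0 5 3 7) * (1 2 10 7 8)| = 6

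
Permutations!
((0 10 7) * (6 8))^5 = ((0 10 7)(6 8))^5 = (0 7 10)(6 8)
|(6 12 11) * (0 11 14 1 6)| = |(0 11)(1 6 12 14)| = 4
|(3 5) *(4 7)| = 2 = |(3 5)(4 7)|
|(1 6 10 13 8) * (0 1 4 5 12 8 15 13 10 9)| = 4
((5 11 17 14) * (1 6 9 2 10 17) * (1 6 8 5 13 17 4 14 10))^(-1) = ((1 8 5 11 6 9 2)(4 14 13 17 10))^(-1) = (1 2 9 6 11 5 8)(4 10 17 13 14)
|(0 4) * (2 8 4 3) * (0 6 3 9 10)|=15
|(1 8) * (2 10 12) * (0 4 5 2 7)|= 14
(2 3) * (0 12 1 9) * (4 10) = (0 12 1 9)(2 3)(4 10) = [12, 9, 3, 2, 10, 5, 6, 7, 8, 0, 4, 11, 1]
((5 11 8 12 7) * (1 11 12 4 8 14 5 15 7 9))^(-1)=(1 9 12 5 14 11)(4 8)(7 15)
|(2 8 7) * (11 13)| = |(2 8 7)(11 13)| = 6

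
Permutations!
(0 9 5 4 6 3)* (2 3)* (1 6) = (0 9 5 4 1 6 2 3) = [9, 6, 3, 0, 1, 4, 2, 7, 8, 5]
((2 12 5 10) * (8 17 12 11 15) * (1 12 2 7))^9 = (1 7 10 5 12)(2 17 8 15 11)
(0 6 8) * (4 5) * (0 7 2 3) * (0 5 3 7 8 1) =(8)(0 6 1)(2 7)(3 5 4) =[6, 0, 7, 5, 3, 4, 1, 2, 8]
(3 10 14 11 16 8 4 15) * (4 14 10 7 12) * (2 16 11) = (2 16 8 14)(3 7 12 4 15) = [0, 1, 16, 7, 15, 5, 6, 12, 14, 9, 10, 11, 4, 13, 2, 3, 8]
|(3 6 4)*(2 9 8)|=3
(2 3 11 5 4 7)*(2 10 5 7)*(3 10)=(2 10 5 4)(3 11 7)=[0, 1, 10, 11, 2, 4, 6, 3, 8, 9, 5, 7]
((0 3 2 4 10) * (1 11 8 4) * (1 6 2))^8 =(0 3 1 11 8 4 10)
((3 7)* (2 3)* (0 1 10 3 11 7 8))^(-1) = (0 8 3 10 1)(2 7 11)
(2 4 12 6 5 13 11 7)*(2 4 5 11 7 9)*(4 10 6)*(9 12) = (2 5 13 7 10 6 11 12 4 9) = [0, 1, 5, 3, 9, 13, 11, 10, 8, 2, 6, 12, 4, 7]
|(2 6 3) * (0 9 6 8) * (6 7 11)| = 8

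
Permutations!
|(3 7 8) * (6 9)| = 6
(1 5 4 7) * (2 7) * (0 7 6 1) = (0 7)(1 5 4 2 6) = [7, 5, 6, 3, 2, 4, 1, 0]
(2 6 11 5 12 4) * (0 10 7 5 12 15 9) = (0 10 7 5 15 9)(2 6 11 12 4) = [10, 1, 6, 3, 2, 15, 11, 5, 8, 0, 7, 12, 4, 13, 14, 9]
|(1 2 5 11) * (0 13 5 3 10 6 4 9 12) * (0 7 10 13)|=6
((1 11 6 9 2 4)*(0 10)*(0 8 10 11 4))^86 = ((0 11 6 9 2)(1 4)(8 10))^86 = (0 11 6 9 2)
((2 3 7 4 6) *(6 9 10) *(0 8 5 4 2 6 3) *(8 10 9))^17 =(0 3 2 10 7)(4 5 8)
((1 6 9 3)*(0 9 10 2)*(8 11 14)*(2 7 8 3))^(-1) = (0 2 9)(1 3 14 11 8 7 10 6)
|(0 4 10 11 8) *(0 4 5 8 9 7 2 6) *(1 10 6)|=|(0 5 8 4 6)(1 10 11 9 7 2)|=30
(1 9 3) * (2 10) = (1 9 3)(2 10) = [0, 9, 10, 1, 4, 5, 6, 7, 8, 3, 2]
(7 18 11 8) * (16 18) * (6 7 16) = [0, 1, 2, 3, 4, 5, 7, 6, 16, 9, 10, 8, 12, 13, 14, 15, 18, 17, 11] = (6 7)(8 16 18 11)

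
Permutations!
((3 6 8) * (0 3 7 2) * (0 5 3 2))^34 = (0 7 8 6 3 5 2)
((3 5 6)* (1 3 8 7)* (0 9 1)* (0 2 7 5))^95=((0 9 1 3)(2 7)(5 6 8))^95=(0 3 1 9)(2 7)(5 8 6)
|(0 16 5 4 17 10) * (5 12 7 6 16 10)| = 12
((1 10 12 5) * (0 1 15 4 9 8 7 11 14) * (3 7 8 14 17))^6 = ((0 1 10 12 5 15 4 9 14)(3 7 11 17))^6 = (0 4 12)(1 9 5)(3 11)(7 17)(10 14 15)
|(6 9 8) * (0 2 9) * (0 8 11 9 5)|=|(0 2 5)(6 8)(9 11)|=6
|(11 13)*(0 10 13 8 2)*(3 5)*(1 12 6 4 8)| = 10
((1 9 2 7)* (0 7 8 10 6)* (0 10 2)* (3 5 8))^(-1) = (0 9 1 7)(2 8 5 3)(6 10)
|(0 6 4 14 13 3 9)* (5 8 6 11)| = 10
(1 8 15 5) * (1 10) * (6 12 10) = (1 8 15 5 6 12 10) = [0, 8, 2, 3, 4, 6, 12, 7, 15, 9, 1, 11, 10, 13, 14, 5]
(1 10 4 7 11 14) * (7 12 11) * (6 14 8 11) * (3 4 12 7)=(1 10 12 6 14)(3 4 7)(8 11)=[0, 10, 2, 4, 7, 5, 14, 3, 11, 9, 12, 8, 6, 13, 1]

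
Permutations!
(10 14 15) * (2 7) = (2 7)(10 14 15) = [0, 1, 7, 3, 4, 5, 6, 2, 8, 9, 14, 11, 12, 13, 15, 10]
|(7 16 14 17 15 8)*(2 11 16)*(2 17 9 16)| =12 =|(2 11)(7 17 15 8)(9 16 14)|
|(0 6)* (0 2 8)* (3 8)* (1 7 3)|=|(0 6 2 1 7 3 8)|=7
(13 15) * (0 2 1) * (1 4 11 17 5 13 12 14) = (0 2 4 11 17 5 13 15 12 14 1) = [2, 0, 4, 3, 11, 13, 6, 7, 8, 9, 10, 17, 14, 15, 1, 12, 16, 5]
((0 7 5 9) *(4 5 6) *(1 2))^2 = (0 6 5)(4 9 7)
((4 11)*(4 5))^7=(4 11 5)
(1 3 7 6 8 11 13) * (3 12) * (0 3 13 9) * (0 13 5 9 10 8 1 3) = (1 12 5 9 13 3 7 6)(8 11 10) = [0, 12, 2, 7, 4, 9, 1, 6, 11, 13, 8, 10, 5, 3]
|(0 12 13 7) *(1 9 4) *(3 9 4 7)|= 6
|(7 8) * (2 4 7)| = 4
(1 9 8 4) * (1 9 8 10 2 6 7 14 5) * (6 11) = (1 8 4 9 10 2 11 6 7 14 5) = [0, 8, 11, 3, 9, 1, 7, 14, 4, 10, 2, 6, 12, 13, 5]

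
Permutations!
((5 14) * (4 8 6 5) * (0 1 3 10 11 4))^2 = ((0 1 3 10 11 4 8 6 5 14))^2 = (0 3 11 8 5)(1 10 4 6 14)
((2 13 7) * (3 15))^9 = ((2 13 7)(3 15))^9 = (3 15)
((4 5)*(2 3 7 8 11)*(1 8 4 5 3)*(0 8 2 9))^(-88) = ((0 8 11 9)(1 2)(3 7 4))^(-88) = (11)(3 4 7)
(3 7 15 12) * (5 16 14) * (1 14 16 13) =(16)(1 14 5 13)(3 7 15 12) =[0, 14, 2, 7, 4, 13, 6, 15, 8, 9, 10, 11, 3, 1, 5, 12, 16]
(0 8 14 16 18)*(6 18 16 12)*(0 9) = (0 8 14 12 6 18 9) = [8, 1, 2, 3, 4, 5, 18, 7, 14, 0, 10, 11, 6, 13, 12, 15, 16, 17, 9]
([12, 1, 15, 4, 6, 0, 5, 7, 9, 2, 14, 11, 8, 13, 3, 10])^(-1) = [5, 1, 9, 14, 3, 6, 4, 7, 12, 8, 15, 11, 0, 13, 10, 2]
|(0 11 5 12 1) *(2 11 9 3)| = 8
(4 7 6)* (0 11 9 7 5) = (0 11 9 7 6 4 5) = [11, 1, 2, 3, 5, 0, 4, 6, 8, 7, 10, 9]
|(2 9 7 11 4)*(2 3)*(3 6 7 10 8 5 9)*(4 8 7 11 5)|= |(2 3)(4 6 11 8)(5 9 10 7)|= 4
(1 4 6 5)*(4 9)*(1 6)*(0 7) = (0 7)(1 9 4)(5 6) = [7, 9, 2, 3, 1, 6, 5, 0, 8, 4]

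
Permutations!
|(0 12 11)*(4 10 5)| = |(0 12 11)(4 10 5)| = 3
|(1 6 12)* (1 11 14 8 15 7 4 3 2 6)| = |(2 6 12 11 14 8 15 7 4 3)| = 10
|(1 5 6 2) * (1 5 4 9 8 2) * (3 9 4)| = 7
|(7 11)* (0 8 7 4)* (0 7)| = |(0 8)(4 7 11)| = 6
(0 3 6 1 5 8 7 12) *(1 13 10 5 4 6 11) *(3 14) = [14, 4, 2, 11, 6, 8, 13, 12, 7, 9, 5, 1, 0, 10, 3] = (0 14 3 11 1 4 6 13 10 5 8 7 12)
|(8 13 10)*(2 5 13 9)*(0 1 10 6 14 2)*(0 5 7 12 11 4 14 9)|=|(0 1 10 8)(2 7 12 11 4 14)(5 13 6 9)|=12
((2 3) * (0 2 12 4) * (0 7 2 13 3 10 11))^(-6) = ((0 13 3 12 4 7 2 10 11))^(-6) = (0 12 2)(3 7 11)(4 10 13)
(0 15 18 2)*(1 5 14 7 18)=(0 15 1 5 14 7 18 2)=[15, 5, 0, 3, 4, 14, 6, 18, 8, 9, 10, 11, 12, 13, 7, 1, 16, 17, 2]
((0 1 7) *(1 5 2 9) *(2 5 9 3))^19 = ((0 9 1 7)(2 3))^19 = (0 7 1 9)(2 3)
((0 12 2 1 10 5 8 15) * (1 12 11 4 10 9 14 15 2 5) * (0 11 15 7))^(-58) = ((0 15 11 4 10 1 9 14 7)(2 12 5 8))^(-58) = (0 1 15 9 11 14 4 7 10)(2 5)(8 12)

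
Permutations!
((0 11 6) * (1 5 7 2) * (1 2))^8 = ((0 11 6)(1 5 7))^8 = (0 6 11)(1 7 5)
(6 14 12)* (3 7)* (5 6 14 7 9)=(3 9 5 6 7)(12 14)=[0, 1, 2, 9, 4, 6, 7, 3, 8, 5, 10, 11, 14, 13, 12]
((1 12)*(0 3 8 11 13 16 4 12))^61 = (0 12 16 11 3 1 4 13 8)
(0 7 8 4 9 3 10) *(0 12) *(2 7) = (0 2 7 8 4 9 3 10 12) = [2, 1, 7, 10, 9, 5, 6, 8, 4, 3, 12, 11, 0]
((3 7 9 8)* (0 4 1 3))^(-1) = ((0 4 1 3 7 9 8))^(-1) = (0 8 9 7 3 1 4)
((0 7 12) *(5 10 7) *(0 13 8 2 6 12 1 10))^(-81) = (0 5)(2 8 13 12 6)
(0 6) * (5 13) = (0 6)(5 13) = [6, 1, 2, 3, 4, 13, 0, 7, 8, 9, 10, 11, 12, 5]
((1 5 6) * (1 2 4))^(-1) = ((1 5 6 2 4))^(-1) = (1 4 2 6 5)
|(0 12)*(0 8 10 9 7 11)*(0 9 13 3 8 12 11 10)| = |(0 11 9 7 10 13 3 8)| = 8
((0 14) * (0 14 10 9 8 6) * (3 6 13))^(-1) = ((14)(0 10 9 8 13 3 6))^(-1) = (14)(0 6 3 13 8 9 10)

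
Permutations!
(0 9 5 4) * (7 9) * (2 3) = (0 7 9 5 4)(2 3) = [7, 1, 3, 2, 0, 4, 6, 9, 8, 5]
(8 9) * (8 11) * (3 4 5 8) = [0, 1, 2, 4, 5, 8, 6, 7, 9, 11, 10, 3] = (3 4 5 8 9 11)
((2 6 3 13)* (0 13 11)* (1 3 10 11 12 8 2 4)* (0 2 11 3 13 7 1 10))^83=((0 7 1 13 4 10 3 12 8 11 2 6))^83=(0 6 2 11 8 12 3 10 4 13 1 7)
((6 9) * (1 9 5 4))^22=((1 9 6 5 4))^22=(1 6 4 9 5)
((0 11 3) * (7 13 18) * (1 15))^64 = ((0 11 3)(1 15)(7 13 18))^64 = (0 11 3)(7 13 18)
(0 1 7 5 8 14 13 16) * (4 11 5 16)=(0 1 7 16)(4 11 5 8 14 13)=[1, 7, 2, 3, 11, 8, 6, 16, 14, 9, 10, 5, 12, 4, 13, 15, 0]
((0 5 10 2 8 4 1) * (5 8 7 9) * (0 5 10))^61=((0 8 4 1 5)(2 7 9 10))^61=(0 8 4 1 5)(2 7 9 10)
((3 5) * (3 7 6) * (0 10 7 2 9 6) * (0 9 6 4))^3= (0 9 10 4 7)(2 5 3 6)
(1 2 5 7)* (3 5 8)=(1 2 8 3 5 7)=[0, 2, 8, 5, 4, 7, 6, 1, 3]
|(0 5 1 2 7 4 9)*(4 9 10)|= |(0 5 1 2 7 9)(4 10)|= 6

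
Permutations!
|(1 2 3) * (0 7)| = 6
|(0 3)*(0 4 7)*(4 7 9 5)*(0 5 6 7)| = |(0 3)(4 9 6 7 5)| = 10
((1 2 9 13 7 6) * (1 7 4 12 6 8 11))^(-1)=(1 11 8 7 6 12 4 13 9 2)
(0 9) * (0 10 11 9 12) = (0 12)(9 10 11) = [12, 1, 2, 3, 4, 5, 6, 7, 8, 10, 11, 9, 0]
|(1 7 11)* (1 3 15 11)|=|(1 7)(3 15 11)|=6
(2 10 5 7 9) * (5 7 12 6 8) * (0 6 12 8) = (12)(0 6)(2 10 7 9)(5 8) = [6, 1, 10, 3, 4, 8, 0, 9, 5, 2, 7, 11, 12]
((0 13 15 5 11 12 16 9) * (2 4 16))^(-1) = ((0 13 15 5 11 12 2 4 16 9))^(-1) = (0 9 16 4 2 12 11 5 15 13)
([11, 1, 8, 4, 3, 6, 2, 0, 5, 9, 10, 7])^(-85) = [7, 1, 6, 4, 3, 8, 5, 11, 2, 9, 10, 0]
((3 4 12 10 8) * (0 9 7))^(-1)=((0 9 7)(3 4 12 10 8))^(-1)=(0 7 9)(3 8 10 12 4)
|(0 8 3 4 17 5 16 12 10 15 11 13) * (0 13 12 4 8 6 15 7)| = |(0 6 15 11 12 10 7)(3 8)(4 17 5 16)| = 28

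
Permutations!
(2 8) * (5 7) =[0, 1, 8, 3, 4, 7, 6, 5, 2] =(2 8)(5 7)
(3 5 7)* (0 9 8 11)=(0 9 8 11)(3 5 7)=[9, 1, 2, 5, 4, 7, 6, 3, 11, 8, 10, 0]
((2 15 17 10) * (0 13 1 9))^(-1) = (0 9 1 13)(2 10 17 15)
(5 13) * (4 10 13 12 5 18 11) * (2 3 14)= (2 3 14)(4 10 13 18 11)(5 12)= [0, 1, 3, 14, 10, 12, 6, 7, 8, 9, 13, 4, 5, 18, 2, 15, 16, 17, 11]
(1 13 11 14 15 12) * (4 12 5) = (1 13 11 14 15 5 4 12) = [0, 13, 2, 3, 12, 4, 6, 7, 8, 9, 10, 14, 1, 11, 15, 5]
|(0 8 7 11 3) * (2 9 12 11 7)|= |(0 8 2 9 12 11 3)|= 7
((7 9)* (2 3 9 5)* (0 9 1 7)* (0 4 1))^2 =((0 9 4 1 7 5 2 3))^2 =(0 4 7 2)(1 5 3 9)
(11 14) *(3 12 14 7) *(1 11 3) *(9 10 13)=(1 11 7)(3 12 14)(9 10 13)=[0, 11, 2, 12, 4, 5, 6, 1, 8, 10, 13, 7, 14, 9, 3]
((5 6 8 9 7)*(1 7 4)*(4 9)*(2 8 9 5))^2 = ((1 7 2 8 4)(5 6 9))^2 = (1 2 4 7 8)(5 9 6)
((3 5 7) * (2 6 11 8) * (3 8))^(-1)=((2 6 11 3 5 7 8))^(-1)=(2 8 7 5 3 11 6)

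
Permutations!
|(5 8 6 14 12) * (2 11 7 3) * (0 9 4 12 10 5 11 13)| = |(0 9 4 12 11 7 3 2 13)(5 8 6 14 10)| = 45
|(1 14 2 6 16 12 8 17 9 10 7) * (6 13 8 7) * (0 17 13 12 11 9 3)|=30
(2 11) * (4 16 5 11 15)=(2 15 4 16 5 11)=[0, 1, 15, 3, 16, 11, 6, 7, 8, 9, 10, 2, 12, 13, 14, 4, 5]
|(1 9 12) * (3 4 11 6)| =|(1 9 12)(3 4 11 6)| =12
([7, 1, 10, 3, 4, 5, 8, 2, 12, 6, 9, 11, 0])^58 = [2, 1, 9, 3, 4, 5, 12, 10, 0, 8, 6, 11, 7]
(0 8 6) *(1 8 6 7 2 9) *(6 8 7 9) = [8, 7, 6, 3, 4, 5, 0, 2, 9, 1] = (0 8 9 1 7 2 6)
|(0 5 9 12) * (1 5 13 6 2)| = |(0 13 6 2 1 5 9 12)| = 8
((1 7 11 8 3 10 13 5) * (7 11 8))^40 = (13)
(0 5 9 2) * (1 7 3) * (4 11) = (0 5 9 2)(1 7 3)(4 11) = [5, 7, 0, 1, 11, 9, 6, 3, 8, 2, 10, 4]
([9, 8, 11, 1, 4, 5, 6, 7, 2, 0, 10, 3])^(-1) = (0 9)(1 3 11 2 8)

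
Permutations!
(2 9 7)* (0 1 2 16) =[1, 2, 9, 3, 4, 5, 6, 16, 8, 7, 10, 11, 12, 13, 14, 15, 0] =(0 1 2 9 7 16)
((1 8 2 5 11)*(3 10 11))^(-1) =((1 8 2 5 3 10 11))^(-1) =(1 11 10 3 5 2 8)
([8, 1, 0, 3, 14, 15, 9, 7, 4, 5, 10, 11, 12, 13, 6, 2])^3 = (0 14 5)(2 4 9)(6 15 8)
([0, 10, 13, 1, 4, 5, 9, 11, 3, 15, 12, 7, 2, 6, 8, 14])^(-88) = (15)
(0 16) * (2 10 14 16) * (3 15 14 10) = (0 2 3 15 14 16) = [2, 1, 3, 15, 4, 5, 6, 7, 8, 9, 10, 11, 12, 13, 16, 14, 0]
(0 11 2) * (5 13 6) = [11, 1, 0, 3, 4, 13, 5, 7, 8, 9, 10, 2, 12, 6] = (0 11 2)(5 13 6)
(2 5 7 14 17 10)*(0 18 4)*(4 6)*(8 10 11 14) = (0 18 6 4)(2 5 7 8 10)(11 14 17) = [18, 1, 5, 3, 0, 7, 4, 8, 10, 9, 2, 14, 12, 13, 17, 15, 16, 11, 6]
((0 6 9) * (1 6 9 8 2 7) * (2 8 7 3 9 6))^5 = ((0 6 7 1 2 3 9))^5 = (0 3 1 6 9 2 7)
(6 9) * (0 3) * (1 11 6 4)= (0 3)(1 11 6 9 4)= [3, 11, 2, 0, 1, 5, 9, 7, 8, 4, 10, 6]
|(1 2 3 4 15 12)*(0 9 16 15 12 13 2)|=|(0 9 16 15 13 2 3 4 12 1)|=10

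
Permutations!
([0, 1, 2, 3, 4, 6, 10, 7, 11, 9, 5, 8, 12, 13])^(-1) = (13)(5 10 6)(8 11)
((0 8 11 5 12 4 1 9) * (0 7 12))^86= ((0 8 11 5)(1 9 7 12 4))^86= (0 11)(1 9 7 12 4)(5 8)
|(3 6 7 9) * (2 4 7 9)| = |(2 4 7)(3 6 9)| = 3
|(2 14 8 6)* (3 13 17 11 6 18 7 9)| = |(2 14 8 18 7 9 3 13 17 11 6)| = 11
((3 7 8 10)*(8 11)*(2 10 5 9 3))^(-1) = (2 10)(3 9 5 8 11 7)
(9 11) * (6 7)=(6 7)(9 11)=[0, 1, 2, 3, 4, 5, 7, 6, 8, 11, 10, 9]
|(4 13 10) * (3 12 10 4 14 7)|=10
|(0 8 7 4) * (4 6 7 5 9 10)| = 6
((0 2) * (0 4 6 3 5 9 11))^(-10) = (0 9 3 4)(2 11 5 6)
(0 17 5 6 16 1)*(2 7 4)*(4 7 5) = (0 17 4 2 5 6 16 1) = [17, 0, 5, 3, 2, 6, 16, 7, 8, 9, 10, 11, 12, 13, 14, 15, 1, 4]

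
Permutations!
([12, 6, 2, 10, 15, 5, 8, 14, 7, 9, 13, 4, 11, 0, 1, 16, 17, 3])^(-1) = [13, 14, 2, 17, 11, 5, 1, 8, 6, 9, 3, 12, 0, 10, 7, 4, 15, 16]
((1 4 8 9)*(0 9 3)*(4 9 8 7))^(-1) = (0 3 8)(1 9)(4 7)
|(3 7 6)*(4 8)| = 6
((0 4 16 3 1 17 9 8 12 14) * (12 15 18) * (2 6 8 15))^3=((0 4 16 3 1 17 9 15 18 12 14)(2 6 8))^3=(0 3 9 12 4 1 15 14 16 17 18)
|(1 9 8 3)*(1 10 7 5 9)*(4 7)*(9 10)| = |(3 9 8)(4 7 5 10)| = 12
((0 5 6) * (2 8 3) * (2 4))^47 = (0 6 5)(2 4 3 8)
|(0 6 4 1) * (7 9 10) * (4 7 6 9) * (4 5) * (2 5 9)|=20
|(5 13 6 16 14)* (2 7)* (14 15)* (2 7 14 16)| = 10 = |(2 14 5 13 6)(15 16)|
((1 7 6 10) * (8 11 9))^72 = (11)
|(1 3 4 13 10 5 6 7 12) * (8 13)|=|(1 3 4 8 13 10 5 6 7 12)|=10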